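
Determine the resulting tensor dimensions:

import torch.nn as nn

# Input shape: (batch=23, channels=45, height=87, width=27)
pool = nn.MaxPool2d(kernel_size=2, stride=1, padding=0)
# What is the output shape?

Input shape: (23, 45, 87, 27)
Output shape: (23, 45, 86, 26)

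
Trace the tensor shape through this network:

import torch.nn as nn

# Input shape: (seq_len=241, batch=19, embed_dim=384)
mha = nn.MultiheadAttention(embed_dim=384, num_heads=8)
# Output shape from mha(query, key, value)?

Input shape: (241, 19, 384)
Output shape: (241, 19, 384)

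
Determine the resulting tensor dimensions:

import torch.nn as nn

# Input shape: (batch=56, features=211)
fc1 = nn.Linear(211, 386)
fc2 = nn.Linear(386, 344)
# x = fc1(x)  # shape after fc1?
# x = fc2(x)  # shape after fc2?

Input shape: (56, 211)
  -> after fc1: (56, 386)
Output shape: (56, 344)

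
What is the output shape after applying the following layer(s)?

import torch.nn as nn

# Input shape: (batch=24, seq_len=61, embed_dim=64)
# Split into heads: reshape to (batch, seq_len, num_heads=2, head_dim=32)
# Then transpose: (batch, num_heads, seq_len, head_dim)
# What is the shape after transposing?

Input shape: (24, 61, 64)
  -> after reshape: (24, 61, 2, 32)
Output shape: (24, 2, 61, 32)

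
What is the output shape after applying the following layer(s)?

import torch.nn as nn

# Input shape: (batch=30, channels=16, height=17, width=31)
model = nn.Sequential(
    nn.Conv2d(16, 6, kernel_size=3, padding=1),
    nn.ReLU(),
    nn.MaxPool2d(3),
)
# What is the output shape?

Input shape: (30, 16, 17, 31)
  -> after Conv2d: (30, 6, 17, 31)
  -> after ReLU: (30, 6, 17, 31)
Output shape: (30, 6, 5, 10)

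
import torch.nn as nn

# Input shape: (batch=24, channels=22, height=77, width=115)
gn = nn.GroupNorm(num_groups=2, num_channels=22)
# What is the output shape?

Input shape: (24, 22, 77, 115)
Output shape: (24, 22, 77, 115)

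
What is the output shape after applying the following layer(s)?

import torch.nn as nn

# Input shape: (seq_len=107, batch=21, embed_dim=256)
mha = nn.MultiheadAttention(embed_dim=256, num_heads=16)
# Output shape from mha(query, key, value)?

Input shape: (107, 21, 256)
Output shape: (107, 21, 256)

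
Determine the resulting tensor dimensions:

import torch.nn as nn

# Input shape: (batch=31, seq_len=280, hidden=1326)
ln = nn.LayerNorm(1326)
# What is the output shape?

Input shape: (31, 280, 1326)
Output shape: (31, 280, 1326)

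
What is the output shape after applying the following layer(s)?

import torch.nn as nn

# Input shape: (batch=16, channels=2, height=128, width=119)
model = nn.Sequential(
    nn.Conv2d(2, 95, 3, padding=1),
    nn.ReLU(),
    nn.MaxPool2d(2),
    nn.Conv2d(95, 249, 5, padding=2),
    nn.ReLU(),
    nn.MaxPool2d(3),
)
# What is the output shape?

Input shape: (16, 2, 128, 119)
  -> after first Conv2d: (16, 95, 128, 119)
  -> after first MaxPool2d: (16, 95, 64, 59)
  -> after second Conv2d: (16, 249, 64, 59)
Output shape: (16, 249, 21, 19)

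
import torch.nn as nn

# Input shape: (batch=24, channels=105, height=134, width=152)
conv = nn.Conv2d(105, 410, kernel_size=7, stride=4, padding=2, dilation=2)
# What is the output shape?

Input shape: (24, 105, 134, 152)
Output shape: (24, 410, 32, 36)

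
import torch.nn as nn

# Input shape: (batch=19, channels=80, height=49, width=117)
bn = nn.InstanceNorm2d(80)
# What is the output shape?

Input shape: (19, 80, 49, 117)
Output shape: (19, 80, 49, 117)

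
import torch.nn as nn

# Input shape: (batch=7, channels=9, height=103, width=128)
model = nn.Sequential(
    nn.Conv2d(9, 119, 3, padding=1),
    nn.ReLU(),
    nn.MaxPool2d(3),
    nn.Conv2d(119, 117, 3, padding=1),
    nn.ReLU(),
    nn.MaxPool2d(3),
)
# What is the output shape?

Input shape: (7, 9, 103, 128)
  -> after first Conv2d: (7, 119, 103, 128)
  -> after first MaxPool2d: (7, 119, 34, 42)
  -> after second Conv2d: (7, 117, 34, 42)
Output shape: (7, 117, 11, 14)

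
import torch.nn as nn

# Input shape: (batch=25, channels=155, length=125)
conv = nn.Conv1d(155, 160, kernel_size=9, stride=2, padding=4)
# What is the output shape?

Input shape: (25, 155, 125)
Output shape: (25, 160, 63)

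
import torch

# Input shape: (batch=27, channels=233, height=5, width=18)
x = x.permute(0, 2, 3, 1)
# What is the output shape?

Input shape: (27, 233, 5, 18)
Output shape: (27, 5, 18, 233)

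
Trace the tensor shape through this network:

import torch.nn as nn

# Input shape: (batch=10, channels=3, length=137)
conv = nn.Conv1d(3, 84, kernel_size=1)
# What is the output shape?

Input shape: (10, 3, 137)
Output shape: (10, 84, 137)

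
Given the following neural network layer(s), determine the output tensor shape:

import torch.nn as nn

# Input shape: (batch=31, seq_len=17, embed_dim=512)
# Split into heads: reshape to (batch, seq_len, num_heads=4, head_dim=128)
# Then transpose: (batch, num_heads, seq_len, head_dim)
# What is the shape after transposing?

Input shape: (31, 17, 512)
  -> after reshape: (31, 17, 4, 128)
Output shape: (31, 4, 17, 128)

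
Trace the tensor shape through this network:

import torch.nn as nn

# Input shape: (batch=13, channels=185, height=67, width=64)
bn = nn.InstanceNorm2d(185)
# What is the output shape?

Input shape: (13, 185, 67, 64)
Output shape: (13, 185, 67, 64)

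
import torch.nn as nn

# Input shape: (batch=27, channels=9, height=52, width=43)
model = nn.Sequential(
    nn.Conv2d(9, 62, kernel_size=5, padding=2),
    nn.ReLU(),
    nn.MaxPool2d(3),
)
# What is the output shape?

Input shape: (27, 9, 52, 43)
  -> after Conv2d: (27, 62, 52, 43)
  -> after ReLU: (27, 62, 52, 43)
Output shape: (27, 62, 17, 14)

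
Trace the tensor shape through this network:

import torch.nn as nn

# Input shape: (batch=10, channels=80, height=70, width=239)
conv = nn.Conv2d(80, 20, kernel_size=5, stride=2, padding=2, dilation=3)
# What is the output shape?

Input shape: (10, 80, 70, 239)
Output shape: (10, 20, 31, 116)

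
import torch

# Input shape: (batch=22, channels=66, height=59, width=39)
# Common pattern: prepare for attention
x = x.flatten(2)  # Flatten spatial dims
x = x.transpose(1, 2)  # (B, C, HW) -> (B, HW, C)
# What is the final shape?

Input shape: (22, 66, 59, 39)
  -> after flatten(2): (22, 66, 2301)
Output shape: (22, 2301, 66)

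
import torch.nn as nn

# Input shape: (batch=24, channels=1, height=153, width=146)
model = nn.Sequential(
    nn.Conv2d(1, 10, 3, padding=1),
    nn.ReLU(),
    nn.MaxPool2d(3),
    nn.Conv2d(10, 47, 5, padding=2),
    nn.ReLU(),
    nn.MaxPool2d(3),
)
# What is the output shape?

Input shape: (24, 1, 153, 146)
  -> after first Conv2d: (24, 10, 153, 146)
  -> after first MaxPool2d: (24, 10, 51, 48)
  -> after second Conv2d: (24, 47, 51, 48)
Output shape: (24, 47, 17, 16)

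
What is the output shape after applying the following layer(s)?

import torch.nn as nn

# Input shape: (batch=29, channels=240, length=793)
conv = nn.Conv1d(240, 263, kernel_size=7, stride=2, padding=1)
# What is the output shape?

Input shape: (29, 240, 793)
Output shape: (29, 263, 395)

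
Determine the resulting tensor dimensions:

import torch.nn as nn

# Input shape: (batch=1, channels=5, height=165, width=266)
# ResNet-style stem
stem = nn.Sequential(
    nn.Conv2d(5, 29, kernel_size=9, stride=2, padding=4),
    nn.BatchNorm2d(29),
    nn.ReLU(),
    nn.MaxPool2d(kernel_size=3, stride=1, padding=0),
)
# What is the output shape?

Input shape: (1, 5, 165, 266)
  -> after Conv2d 9x9 stride=2: (1, 29, 83, 133)
Output shape: (1, 29, 81, 131)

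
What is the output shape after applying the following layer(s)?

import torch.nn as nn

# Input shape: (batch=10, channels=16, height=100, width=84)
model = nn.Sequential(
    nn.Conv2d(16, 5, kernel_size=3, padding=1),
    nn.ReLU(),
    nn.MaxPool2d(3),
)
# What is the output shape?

Input shape: (10, 16, 100, 84)
  -> after Conv2d: (10, 5, 100, 84)
  -> after ReLU: (10, 5, 100, 84)
Output shape: (10, 5, 33, 28)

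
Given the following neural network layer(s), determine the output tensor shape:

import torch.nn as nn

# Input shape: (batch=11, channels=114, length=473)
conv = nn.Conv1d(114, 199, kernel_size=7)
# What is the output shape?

Input shape: (11, 114, 473)
Output shape: (11, 199, 467)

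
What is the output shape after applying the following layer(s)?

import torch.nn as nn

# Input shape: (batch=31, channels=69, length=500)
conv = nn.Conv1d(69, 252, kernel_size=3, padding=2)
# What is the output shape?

Input shape: (31, 69, 500)
Output shape: (31, 252, 502)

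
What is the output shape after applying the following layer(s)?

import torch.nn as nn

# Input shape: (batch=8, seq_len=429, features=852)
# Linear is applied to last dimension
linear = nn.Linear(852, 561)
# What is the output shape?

Input shape: (8, 429, 852)
Output shape: (8, 429, 561)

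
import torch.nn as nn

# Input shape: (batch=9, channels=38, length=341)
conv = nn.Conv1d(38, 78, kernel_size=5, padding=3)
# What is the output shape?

Input shape: (9, 38, 341)
Output shape: (9, 78, 343)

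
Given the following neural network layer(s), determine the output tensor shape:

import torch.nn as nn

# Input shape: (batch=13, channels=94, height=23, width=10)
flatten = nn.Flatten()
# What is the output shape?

Input shape: (13, 94, 23, 10)
Output shape: (13, 21620)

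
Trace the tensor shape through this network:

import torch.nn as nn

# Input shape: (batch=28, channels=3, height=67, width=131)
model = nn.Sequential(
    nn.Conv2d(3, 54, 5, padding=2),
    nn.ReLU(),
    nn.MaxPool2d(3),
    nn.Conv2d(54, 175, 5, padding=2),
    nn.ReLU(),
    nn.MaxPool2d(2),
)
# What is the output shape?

Input shape: (28, 3, 67, 131)
  -> after first Conv2d: (28, 54, 67, 131)
  -> after first MaxPool2d: (28, 54, 22, 43)
  -> after second Conv2d: (28, 175, 22, 43)
Output shape: (28, 175, 11, 21)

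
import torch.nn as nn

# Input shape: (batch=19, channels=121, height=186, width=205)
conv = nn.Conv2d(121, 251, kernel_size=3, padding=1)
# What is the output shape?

Input shape: (19, 121, 186, 205)
Output shape: (19, 251, 186, 205)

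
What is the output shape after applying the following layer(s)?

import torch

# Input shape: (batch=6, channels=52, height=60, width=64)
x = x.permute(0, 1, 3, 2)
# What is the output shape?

Input shape: (6, 52, 60, 64)
Output shape: (6, 52, 64, 60)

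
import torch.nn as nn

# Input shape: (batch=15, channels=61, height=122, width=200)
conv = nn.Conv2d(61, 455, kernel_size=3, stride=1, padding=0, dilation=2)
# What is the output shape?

Input shape: (15, 61, 122, 200)
Output shape: (15, 455, 118, 196)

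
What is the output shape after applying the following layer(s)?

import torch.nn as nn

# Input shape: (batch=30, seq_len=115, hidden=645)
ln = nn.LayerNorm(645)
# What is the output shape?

Input shape: (30, 115, 645)
Output shape: (30, 115, 645)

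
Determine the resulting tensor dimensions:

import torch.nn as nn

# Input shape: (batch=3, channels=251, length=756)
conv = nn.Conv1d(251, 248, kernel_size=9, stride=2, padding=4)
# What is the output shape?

Input shape: (3, 251, 756)
Output shape: (3, 248, 378)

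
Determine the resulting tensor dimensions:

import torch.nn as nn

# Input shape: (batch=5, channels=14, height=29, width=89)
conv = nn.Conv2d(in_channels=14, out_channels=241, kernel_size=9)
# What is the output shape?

Input shape: (5, 14, 29, 89)
Output shape: (5, 241, 21, 81)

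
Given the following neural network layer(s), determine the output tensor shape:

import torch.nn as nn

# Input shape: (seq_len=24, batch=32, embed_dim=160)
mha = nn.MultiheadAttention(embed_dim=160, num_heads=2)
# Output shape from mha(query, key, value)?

Input shape: (24, 32, 160)
Output shape: (24, 32, 160)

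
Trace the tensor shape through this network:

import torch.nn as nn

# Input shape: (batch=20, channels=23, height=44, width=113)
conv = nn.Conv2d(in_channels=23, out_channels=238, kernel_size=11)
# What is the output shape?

Input shape: (20, 23, 44, 113)
Output shape: (20, 238, 34, 103)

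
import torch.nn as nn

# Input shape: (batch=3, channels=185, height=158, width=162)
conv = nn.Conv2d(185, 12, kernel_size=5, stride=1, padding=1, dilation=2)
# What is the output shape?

Input shape: (3, 185, 158, 162)
Output shape: (3, 12, 152, 156)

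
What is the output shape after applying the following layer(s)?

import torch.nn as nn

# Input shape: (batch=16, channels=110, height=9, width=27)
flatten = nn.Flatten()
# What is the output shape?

Input shape: (16, 110, 9, 27)
Output shape: (16, 26730)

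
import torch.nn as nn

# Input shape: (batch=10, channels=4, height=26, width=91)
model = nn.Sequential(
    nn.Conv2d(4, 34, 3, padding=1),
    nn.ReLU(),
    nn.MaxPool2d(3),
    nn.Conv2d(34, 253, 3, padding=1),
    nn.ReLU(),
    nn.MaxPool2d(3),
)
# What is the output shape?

Input shape: (10, 4, 26, 91)
  -> after first Conv2d: (10, 34, 26, 91)
  -> after first MaxPool2d: (10, 34, 8, 30)
  -> after second Conv2d: (10, 253, 8, 30)
Output shape: (10, 253, 2, 10)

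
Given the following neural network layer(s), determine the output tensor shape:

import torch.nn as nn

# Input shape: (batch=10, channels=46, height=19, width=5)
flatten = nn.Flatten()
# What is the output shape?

Input shape: (10, 46, 19, 5)
Output shape: (10, 4370)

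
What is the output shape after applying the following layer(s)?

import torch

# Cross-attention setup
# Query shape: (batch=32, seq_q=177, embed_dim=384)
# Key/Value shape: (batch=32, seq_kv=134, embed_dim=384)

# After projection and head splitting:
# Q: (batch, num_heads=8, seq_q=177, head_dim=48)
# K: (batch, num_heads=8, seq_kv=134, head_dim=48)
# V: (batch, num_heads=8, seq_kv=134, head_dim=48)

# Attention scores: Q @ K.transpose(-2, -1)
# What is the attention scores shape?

Input shape: (32, 177, 384)
Output shape: (32, 8, 177, 134)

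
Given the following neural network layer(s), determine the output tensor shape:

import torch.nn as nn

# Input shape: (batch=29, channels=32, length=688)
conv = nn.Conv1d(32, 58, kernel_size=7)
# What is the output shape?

Input shape: (29, 32, 688)
Output shape: (29, 58, 682)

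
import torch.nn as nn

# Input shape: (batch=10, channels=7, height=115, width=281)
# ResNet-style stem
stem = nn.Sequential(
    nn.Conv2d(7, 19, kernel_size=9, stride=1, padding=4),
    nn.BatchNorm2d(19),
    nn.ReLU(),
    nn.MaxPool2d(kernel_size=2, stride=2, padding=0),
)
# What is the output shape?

Input shape: (10, 7, 115, 281)
  -> after Conv2d 9x9 stride=1: (10, 19, 115, 281)
Output shape: (10, 19, 57, 140)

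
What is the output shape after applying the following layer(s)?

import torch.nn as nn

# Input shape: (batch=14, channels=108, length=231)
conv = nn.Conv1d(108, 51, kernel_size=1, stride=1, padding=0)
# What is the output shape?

Input shape: (14, 108, 231)
Output shape: (14, 51, 231)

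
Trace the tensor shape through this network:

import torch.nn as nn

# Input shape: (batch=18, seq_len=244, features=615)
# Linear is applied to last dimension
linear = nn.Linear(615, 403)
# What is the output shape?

Input shape: (18, 244, 615)
Output shape: (18, 244, 403)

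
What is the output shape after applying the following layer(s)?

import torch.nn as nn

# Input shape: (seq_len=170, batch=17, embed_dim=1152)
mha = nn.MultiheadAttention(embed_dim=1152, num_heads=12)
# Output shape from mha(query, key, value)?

Input shape: (170, 17, 1152)
Output shape: (170, 17, 1152)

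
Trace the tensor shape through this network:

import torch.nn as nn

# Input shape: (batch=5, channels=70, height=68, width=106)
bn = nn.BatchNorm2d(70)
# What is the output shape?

Input shape: (5, 70, 68, 106)
Output shape: (5, 70, 68, 106)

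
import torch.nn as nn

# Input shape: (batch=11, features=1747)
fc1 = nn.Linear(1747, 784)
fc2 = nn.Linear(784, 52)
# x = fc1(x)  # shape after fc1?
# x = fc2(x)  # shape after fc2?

Input shape: (11, 1747)
  -> after fc1: (11, 784)
Output shape: (11, 52)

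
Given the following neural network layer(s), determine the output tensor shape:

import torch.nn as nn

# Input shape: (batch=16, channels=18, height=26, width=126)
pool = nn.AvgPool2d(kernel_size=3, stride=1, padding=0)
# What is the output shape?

Input shape: (16, 18, 26, 126)
Output shape: (16, 18, 24, 124)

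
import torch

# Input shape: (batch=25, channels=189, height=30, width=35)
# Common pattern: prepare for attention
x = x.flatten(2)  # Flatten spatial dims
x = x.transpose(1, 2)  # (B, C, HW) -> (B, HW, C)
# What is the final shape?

Input shape: (25, 189, 30, 35)
  -> after flatten(2): (25, 189, 1050)
Output shape: (25, 1050, 189)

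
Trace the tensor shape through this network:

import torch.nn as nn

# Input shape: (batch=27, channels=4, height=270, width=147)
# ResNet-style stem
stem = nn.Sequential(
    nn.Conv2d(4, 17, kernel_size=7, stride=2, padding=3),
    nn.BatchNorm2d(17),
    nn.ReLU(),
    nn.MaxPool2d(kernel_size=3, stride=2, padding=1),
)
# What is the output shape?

Input shape: (27, 4, 270, 147)
  -> after Conv2d 7x7 stride=2: (27, 17, 135, 74)
Output shape: (27, 17, 68, 37)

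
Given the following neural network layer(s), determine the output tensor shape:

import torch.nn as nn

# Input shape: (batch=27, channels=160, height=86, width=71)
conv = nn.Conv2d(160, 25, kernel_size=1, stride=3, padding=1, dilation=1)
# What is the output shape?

Input shape: (27, 160, 86, 71)
Output shape: (27, 25, 30, 25)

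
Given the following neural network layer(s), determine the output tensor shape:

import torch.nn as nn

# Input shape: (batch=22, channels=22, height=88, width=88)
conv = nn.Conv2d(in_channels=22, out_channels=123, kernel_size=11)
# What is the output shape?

Input shape: (22, 22, 88, 88)
Output shape: (22, 123, 78, 78)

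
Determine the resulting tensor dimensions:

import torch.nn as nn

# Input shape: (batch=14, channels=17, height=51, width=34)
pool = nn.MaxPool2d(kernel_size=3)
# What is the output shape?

Input shape: (14, 17, 51, 34)
Output shape: (14, 17, 17, 11)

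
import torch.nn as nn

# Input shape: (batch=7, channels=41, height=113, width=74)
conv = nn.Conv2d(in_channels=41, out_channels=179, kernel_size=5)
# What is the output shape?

Input shape: (7, 41, 113, 74)
Output shape: (7, 179, 109, 70)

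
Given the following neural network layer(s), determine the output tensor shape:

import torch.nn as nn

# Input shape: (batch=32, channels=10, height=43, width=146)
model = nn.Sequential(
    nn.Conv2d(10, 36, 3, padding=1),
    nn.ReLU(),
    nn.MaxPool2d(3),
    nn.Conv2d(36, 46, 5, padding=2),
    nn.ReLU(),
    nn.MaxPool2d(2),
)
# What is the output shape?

Input shape: (32, 10, 43, 146)
  -> after first Conv2d: (32, 36, 43, 146)
  -> after first MaxPool2d: (32, 36, 14, 48)
  -> after second Conv2d: (32, 46, 14, 48)
Output shape: (32, 46, 7, 24)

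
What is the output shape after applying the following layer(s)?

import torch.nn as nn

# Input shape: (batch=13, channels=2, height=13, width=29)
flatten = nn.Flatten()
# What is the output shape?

Input shape: (13, 2, 13, 29)
Output shape: (13, 754)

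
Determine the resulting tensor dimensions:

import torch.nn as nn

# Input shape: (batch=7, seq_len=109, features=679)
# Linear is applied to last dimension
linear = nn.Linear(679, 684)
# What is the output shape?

Input shape: (7, 109, 679)
Output shape: (7, 109, 684)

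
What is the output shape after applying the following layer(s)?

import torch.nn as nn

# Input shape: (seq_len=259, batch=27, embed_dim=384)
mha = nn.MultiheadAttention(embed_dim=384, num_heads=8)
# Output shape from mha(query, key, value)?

Input shape: (259, 27, 384)
Output shape: (259, 27, 384)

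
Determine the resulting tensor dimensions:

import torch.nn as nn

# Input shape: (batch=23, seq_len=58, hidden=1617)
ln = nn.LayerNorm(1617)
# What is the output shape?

Input shape: (23, 58, 1617)
Output shape: (23, 58, 1617)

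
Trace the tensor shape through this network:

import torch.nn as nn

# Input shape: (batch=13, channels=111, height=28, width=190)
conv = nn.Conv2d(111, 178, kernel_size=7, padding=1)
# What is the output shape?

Input shape: (13, 111, 28, 190)
Output shape: (13, 178, 24, 186)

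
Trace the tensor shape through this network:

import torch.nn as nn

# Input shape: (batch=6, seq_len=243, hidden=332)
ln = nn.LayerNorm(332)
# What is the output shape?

Input shape: (6, 243, 332)
Output shape: (6, 243, 332)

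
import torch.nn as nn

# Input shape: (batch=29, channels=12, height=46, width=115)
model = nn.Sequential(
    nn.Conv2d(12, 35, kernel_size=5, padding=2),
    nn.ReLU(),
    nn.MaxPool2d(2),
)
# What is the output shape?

Input shape: (29, 12, 46, 115)
  -> after Conv2d: (29, 35, 46, 115)
  -> after ReLU: (29, 35, 46, 115)
Output shape: (29, 35, 23, 57)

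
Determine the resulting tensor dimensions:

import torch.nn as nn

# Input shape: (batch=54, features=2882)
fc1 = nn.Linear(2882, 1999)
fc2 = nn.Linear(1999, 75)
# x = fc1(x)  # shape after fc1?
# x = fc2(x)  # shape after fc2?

Input shape: (54, 2882)
  -> after fc1: (54, 1999)
Output shape: (54, 75)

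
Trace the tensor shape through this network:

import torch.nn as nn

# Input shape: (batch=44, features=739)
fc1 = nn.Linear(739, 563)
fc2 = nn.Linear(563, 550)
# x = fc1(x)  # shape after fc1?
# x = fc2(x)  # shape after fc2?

Input shape: (44, 739)
  -> after fc1: (44, 563)
Output shape: (44, 550)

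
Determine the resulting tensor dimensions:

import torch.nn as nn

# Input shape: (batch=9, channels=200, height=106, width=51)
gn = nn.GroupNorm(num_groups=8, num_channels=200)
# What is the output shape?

Input shape: (9, 200, 106, 51)
Output shape: (9, 200, 106, 51)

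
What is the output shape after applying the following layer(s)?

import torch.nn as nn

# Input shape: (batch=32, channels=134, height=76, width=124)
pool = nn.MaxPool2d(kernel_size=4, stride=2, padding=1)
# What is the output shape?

Input shape: (32, 134, 76, 124)
Output shape: (32, 134, 38, 62)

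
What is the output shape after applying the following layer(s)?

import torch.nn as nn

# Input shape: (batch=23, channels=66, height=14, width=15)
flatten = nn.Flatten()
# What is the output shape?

Input shape: (23, 66, 14, 15)
Output shape: (23, 13860)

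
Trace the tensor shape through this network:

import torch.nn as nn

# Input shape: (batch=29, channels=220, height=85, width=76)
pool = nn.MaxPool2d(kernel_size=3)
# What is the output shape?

Input shape: (29, 220, 85, 76)
Output shape: (29, 220, 28, 25)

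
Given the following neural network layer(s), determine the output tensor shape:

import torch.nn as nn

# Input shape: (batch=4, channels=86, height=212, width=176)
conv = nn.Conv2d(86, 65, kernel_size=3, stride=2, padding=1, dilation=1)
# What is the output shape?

Input shape: (4, 86, 212, 176)
Output shape: (4, 65, 106, 88)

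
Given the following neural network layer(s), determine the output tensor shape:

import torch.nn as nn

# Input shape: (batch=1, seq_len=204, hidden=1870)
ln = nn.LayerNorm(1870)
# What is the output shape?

Input shape: (1, 204, 1870)
Output shape: (1, 204, 1870)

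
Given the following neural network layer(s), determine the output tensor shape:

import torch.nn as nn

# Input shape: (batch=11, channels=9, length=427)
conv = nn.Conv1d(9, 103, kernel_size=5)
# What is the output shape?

Input shape: (11, 9, 427)
Output shape: (11, 103, 423)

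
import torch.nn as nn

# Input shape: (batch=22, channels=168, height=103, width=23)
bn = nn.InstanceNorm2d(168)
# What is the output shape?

Input shape: (22, 168, 103, 23)
Output shape: (22, 168, 103, 23)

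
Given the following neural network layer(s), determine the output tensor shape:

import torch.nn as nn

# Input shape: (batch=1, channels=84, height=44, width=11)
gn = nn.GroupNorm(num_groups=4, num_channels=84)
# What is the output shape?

Input shape: (1, 84, 44, 11)
Output shape: (1, 84, 44, 11)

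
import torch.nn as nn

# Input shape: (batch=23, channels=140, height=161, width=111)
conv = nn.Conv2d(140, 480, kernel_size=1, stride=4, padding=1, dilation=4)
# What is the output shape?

Input shape: (23, 140, 161, 111)
Output shape: (23, 480, 41, 29)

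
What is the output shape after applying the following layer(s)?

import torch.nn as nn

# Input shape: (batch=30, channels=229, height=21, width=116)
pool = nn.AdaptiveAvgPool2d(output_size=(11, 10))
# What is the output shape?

Input shape: (30, 229, 21, 116)
Output shape: (30, 229, 11, 10)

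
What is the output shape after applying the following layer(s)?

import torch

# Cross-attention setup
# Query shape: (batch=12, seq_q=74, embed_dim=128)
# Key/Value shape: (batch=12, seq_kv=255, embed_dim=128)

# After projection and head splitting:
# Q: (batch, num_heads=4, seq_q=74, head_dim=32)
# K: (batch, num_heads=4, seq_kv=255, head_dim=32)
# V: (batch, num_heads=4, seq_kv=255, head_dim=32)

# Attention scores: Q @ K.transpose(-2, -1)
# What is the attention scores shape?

Input shape: (12, 74, 128)
Output shape: (12, 4, 74, 255)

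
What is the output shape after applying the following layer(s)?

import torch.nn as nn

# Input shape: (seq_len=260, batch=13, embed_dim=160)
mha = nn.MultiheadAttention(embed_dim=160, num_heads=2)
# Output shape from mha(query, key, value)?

Input shape: (260, 13, 160)
Output shape: (260, 13, 160)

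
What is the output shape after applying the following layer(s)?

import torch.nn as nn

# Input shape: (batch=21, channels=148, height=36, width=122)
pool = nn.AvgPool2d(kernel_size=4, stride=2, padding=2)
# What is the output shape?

Input shape: (21, 148, 36, 122)
Output shape: (21, 148, 19, 62)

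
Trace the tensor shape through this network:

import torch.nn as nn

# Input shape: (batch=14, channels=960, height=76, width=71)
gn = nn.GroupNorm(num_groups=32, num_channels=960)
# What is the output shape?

Input shape: (14, 960, 76, 71)
Output shape: (14, 960, 76, 71)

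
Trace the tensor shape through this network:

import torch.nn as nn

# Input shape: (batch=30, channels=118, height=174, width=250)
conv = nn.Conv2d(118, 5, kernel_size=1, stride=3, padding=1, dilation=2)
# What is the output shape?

Input shape: (30, 118, 174, 250)
Output shape: (30, 5, 59, 84)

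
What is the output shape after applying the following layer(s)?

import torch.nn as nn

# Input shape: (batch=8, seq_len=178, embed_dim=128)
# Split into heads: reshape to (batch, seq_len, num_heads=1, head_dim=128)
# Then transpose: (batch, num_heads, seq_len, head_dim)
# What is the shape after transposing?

Input shape: (8, 178, 128)
  -> after reshape: (8, 178, 1, 128)
Output shape: (8, 1, 178, 128)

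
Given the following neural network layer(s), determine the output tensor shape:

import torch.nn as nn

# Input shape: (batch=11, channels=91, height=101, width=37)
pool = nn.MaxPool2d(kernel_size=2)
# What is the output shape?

Input shape: (11, 91, 101, 37)
Output shape: (11, 91, 50, 18)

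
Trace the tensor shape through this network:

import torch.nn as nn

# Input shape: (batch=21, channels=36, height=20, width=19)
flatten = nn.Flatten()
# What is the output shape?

Input shape: (21, 36, 20, 19)
Output shape: (21, 13680)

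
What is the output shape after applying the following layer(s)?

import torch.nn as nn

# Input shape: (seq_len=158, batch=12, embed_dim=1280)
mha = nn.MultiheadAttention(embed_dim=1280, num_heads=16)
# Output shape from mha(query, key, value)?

Input shape: (158, 12, 1280)
Output shape: (158, 12, 1280)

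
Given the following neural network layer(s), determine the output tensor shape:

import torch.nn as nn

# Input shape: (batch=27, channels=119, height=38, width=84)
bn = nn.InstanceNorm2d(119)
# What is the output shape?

Input shape: (27, 119, 38, 84)
Output shape: (27, 119, 38, 84)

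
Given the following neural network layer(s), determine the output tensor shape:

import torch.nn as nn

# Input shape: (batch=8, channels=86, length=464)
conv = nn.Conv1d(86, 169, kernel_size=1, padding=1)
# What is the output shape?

Input shape: (8, 86, 464)
Output shape: (8, 169, 466)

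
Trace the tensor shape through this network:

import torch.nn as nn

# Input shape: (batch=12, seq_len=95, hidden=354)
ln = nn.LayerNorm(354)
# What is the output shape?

Input shape: (12, 95, 354)
Output shape: (12, 95, 354)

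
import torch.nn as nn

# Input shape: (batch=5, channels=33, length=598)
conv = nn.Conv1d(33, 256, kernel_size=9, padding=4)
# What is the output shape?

Input shape: (5, 33, 598)
Output shape: (5, 256, 598)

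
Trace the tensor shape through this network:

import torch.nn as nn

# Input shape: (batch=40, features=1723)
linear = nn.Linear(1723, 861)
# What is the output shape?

Input shape: (40, 1723)
Output shape: (40, 861)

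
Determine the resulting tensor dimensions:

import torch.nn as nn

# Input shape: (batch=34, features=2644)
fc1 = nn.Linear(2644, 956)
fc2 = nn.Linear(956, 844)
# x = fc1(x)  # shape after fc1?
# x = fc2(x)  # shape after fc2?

Input shape: (34, 2644)
  -> after fc1: (34, 956)
Output shape: (34, 844)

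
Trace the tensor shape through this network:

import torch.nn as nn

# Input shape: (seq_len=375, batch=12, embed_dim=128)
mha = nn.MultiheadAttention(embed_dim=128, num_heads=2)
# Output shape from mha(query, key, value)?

Input shape: (375, 12, 128)
Output shape: (375, 12, 128)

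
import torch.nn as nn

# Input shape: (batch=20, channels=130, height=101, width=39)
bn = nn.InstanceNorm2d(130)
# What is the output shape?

Input shape: (20, 130, 101, 39)
Output shape: (20, 130, 101, 39)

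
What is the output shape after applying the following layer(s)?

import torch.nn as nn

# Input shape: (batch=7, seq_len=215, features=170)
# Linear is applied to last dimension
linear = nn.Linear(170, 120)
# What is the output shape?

Input shape: (7, 215, 170)
Output shape: (7, 215, 120)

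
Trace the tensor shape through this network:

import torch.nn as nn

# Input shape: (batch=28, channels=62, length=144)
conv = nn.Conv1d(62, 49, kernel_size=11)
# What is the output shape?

Input shape: (28, 62, 144)
Output shape: (28, 49, 134)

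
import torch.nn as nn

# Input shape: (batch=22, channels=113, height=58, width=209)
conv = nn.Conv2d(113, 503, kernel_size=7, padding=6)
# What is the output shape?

Input shape: (22, 113, 58, 209)
Output shape: (22, 503, 64, 215)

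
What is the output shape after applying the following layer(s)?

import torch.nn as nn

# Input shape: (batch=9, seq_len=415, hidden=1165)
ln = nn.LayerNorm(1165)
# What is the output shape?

Input shape: (9, 415, 1165)
Output shape: (9, 415, 1165)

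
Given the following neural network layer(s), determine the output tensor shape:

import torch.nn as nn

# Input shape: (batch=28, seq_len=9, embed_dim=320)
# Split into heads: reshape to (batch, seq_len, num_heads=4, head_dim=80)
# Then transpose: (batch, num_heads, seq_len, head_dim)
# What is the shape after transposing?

Input shape: (28, 9, 320)
  -> after reshape: (28, 9, 4, 80)
Output shape: (28, 4, 9, 80)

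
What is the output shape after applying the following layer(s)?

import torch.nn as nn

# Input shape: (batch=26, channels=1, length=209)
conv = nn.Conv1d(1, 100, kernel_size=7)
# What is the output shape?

Input shape: (26, 1, 209)
Output shape: (26, 100, 203)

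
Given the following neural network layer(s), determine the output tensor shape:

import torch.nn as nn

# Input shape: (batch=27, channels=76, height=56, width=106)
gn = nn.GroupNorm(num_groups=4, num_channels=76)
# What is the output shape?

Input shape: (27, 76, 56, 106)
Output shape: (27, 76, 56, 106)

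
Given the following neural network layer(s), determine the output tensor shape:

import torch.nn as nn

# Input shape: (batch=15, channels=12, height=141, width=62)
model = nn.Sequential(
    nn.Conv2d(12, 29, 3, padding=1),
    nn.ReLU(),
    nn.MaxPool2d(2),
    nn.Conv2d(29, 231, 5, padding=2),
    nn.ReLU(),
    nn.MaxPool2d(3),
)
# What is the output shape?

Input shape: (15, 12, 141, 62)
  -> after first Conv2d: (15, 29, 141, 62)
  -> after first MaxPool2d: (15, 29, 70, 31)
  -> after second Conv2d: (15, 231, 70, 31)
Output shape: (15, 231, 23, 10)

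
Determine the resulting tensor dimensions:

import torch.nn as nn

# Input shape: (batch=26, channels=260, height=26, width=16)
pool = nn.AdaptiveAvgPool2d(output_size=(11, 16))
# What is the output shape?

Input shape: (26, 260, 26, 16)
Output shape: (26, 260, 11, 16)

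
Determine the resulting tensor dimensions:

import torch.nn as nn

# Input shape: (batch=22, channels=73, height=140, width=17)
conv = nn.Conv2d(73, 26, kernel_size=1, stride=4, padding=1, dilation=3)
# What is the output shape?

Input shape: (22, 73, 140, 17)
Output shape: (22, 26, 36, 5)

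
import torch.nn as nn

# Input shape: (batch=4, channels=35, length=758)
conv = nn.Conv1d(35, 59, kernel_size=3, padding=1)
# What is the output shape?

Input shape: (4, 35, 758)
Output shape: (4, 59, 758)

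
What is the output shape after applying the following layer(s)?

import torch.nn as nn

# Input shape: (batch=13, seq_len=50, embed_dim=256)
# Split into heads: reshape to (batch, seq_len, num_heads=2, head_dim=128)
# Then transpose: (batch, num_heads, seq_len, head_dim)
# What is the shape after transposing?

Input shape: (13, 50, 256)
  -> after reshape: (13, 50, 2, 128)
Output shape: (13, 2, 50, 128)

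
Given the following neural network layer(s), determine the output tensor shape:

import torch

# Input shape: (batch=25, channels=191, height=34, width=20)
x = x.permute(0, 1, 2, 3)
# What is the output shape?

Input shape: (25, 191, 34, 20)
Output shape: (25, 191, 34, 20)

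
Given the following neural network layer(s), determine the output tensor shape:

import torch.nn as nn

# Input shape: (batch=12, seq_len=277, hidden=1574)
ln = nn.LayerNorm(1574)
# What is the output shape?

Input shape: (12, 277, 1574)
Output shape: (12, 277, 1574)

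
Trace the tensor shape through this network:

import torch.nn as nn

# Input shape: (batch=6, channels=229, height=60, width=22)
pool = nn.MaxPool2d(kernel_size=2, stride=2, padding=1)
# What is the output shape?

Input shape: (6, 229, 60, 22)
Output shape: (6, 229, 31, 12)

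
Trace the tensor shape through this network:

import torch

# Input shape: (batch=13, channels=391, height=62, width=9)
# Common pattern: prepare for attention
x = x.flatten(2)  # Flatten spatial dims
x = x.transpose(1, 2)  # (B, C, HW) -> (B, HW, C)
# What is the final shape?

Input shape: (13, 391, 62, 9)
  -> after flatten(2): (13, 391, 558)
Output shape: (13, 558, 391)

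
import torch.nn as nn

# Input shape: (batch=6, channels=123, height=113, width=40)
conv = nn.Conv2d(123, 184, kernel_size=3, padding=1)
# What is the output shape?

Input shape: (6, 123, 113, 40)
Output shape: (6, 184, 113, 40)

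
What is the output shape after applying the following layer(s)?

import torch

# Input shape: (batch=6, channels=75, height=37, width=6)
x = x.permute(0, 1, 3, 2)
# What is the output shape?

Input shape: (6, 75, 37, 6)
Output shape: (6, 75, 6, 37)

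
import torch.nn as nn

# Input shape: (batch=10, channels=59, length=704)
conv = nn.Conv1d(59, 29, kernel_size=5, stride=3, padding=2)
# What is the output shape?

Input shape: (10, 59, 704)
Output shape: (10, 29, 235)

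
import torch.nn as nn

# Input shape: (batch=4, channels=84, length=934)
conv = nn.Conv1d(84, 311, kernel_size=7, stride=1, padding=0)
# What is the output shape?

Input shape: (4, 84, 934)
Output shape: (4, 311, 928)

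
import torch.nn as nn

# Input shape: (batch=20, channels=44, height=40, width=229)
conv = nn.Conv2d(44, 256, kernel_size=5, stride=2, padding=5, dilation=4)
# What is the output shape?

Input shape: (20, 44, 40, 229)
Output shape: (20, 256, 17, 112)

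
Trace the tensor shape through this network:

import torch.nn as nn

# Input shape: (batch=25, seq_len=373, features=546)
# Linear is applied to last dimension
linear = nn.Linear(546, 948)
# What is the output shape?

Input shape: (25, 373, 546)
Output shape: (25, 373, 948)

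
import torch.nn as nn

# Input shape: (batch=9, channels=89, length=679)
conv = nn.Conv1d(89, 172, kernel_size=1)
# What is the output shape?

Input shape: (9, 89, 679)
Output shape: (9, 172, 679)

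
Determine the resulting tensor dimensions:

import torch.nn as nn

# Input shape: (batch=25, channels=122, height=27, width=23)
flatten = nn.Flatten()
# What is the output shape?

Input shape: (25, 122, 27, 23)
Output shape: (25, 75762)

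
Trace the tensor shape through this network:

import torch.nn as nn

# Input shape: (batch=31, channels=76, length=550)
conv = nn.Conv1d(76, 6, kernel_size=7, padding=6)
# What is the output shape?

Input shape: (31, 76, 550)
Output shape: (31, 6, 556)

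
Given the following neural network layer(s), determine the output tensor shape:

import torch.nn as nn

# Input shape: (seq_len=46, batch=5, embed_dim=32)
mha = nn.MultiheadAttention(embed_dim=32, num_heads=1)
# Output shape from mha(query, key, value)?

Input shape: (46, 5, 32)
Output shape: (46, 5, 32)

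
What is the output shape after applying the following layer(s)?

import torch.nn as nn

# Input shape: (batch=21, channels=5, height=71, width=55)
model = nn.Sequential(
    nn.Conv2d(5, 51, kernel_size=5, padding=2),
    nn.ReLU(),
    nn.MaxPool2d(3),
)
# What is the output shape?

Input shape: (21, 5, 71, 55)
  -> after Conv2d: (21, 51, 71, 55)
  -> after ReLU: (21, 51, 71, 55)
Output shape: (21, 51, 23, 18)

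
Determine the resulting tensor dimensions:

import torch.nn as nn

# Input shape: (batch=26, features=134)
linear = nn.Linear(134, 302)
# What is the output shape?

Input shape: (26, 134)
Output shape: (26, 302)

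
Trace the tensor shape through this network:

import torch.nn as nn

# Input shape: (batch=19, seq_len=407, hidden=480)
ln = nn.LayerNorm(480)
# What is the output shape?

Input shape: (19, 407, 480)
Output shape: (19, 407, 480)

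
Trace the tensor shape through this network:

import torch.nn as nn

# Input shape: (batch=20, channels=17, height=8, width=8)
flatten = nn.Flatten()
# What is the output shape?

Input shape: (20, 17, 8, 8)
Output shape: (20, 1088)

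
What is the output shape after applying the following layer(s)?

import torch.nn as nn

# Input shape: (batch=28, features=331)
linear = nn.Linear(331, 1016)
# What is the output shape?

Input shape: (28, 331)
Output shape: (28, 1016)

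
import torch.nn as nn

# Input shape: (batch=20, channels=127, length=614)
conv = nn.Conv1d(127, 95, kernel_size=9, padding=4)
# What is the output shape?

Input shape: (20, 127, 614)
Output shape: (20, 95, 614)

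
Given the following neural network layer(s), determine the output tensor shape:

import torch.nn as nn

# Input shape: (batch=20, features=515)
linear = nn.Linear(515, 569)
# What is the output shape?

Input shape: (20, 515)
Output shape: (20, 569)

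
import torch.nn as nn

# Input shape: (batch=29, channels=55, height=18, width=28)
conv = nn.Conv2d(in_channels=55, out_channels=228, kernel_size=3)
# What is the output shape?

Input shape: (29, 55, 18, 28)
Output shape: (29, 228, 16, 26)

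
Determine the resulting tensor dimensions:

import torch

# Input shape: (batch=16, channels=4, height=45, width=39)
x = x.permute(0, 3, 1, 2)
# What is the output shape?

Input shape: (16, 4, 45, 39)
Output shape: (16, 39, 4, 45)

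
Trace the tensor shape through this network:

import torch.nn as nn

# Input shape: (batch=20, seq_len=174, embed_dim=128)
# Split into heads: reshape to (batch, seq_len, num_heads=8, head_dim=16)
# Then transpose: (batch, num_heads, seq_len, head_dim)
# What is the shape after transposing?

Input shape: (20, 174, 128)
  -> after reshape: (20, 174, 8, 16)
Output shape: (20, 8, 174, 16)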